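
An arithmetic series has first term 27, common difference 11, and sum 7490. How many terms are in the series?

Using S = n/2 × [2a + (n-1)d]
7490 = n/2 × [2(27) + (n-1)(11)]
7490 = n/2 × [54 + 11n - 11]
14980 = n × [43 + 11n]
11n² + (43)n - 14980 = 0
Discriminant: Δ = (43)² - 4(11)(-14980) = 1849 + 659120 = 660969
√Δ = 813
n = [-(43) + √Δ] / (2·11) = (-43 + 813) / 22 = 770 / 22 = 35
(The negative root is discarded since n must be a positive integer.)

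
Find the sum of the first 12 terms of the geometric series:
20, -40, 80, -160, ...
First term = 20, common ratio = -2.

Sₙ = a(1 - rⁿ) / (1 - r)
S_12 = 20(1 - (-2)^12) / (1 - (-2))
S_12 = 20(1 - 4096) / (3)
S_12 = -27300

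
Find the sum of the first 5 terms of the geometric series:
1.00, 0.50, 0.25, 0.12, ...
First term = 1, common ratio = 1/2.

Sₙ = a(1 - rⁿ) / (1 - r)
S_5 = 1(1 - (1/2)^5) / (1 - (1/2))
S_5 = 1(1 - (1/32)) / (1/2)
S_5 = 31/16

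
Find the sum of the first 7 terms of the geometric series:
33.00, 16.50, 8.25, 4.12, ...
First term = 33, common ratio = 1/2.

Sₙ = a(1 - rⁿ) / (1 - r)
S_7 = 33(1 - (1/2)^7) / (1 - (1/2))
S_7 = 33(1 - (1/128)) / (1/2)
S_7 = 4191/64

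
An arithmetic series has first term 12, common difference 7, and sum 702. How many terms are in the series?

Using S = n/2 × [2a + (n-1)d]
702 = n/2 × [2(12) + (n-1)(7)]
702 = n/2 × [24 + 7n - 7]
1404 = n × [17 + 7n]
7n² + (17)n - 1404 = 0
Discriminant: Δ = (17)² - 4(7)(-1404) = 289 + 39312 = 39601
√Δ = 199
n = [-(17) + √Δ] / (2·7) = (-17 + 199) / 14 = 182 / 14 = 13
(The negative root is discarded since n must be a positive integer.)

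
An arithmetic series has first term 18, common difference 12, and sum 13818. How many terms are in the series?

Using S = n/2 × [2a + (n-1)d]
13818 = n/2 × [2(18) + (n-1)(12)]
13818 = n/2 × [36 + 12n - 12]
27636 = n × [24 + 12n]
12n² + (24)n - 27636 = 0
Discriminant: Δ = (24)² - 4(12)(-27636) = 576 + 1326528 = 1327104
√Δ = 1152
n = [-(24) + √Δ] / (2·12) = (-24 + 1152) / 24 = 1128 / 24 = 47
(The negative root is discarded since n must be a positive integer.)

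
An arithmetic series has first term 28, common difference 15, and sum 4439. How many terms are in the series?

Using S = n/2 × [2a + (n-1)d]
4439 = n/2 × [2(28) + (n-1)(15)]
4439 = n/2 × [56 + 15n - 15]
8878 = n × [41 + 15n]
15n² + (41)n - 8878 = 0
Discriminant: Δ = (41)² - 4(15)(-8878) = 1681 + 532680 = 534361
√Δ = 731
n = [-(41) + √Δ] / (2·15) = (-41 + 731) / 30 = 690 / 30 = 23
(The negative root is discarded since n must be a positive integer.)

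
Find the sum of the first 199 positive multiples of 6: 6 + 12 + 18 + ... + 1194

Factor out 6: = 6(1 + 2 + ... + 199) = 6 × n(n+1)/2
= 6 × 199×200/2
= 6 × 19900
= 119400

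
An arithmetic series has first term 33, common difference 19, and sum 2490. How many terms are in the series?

Using S = n/2 × [2a + (n-1)d]
2490 = n/2 × [2(33) + (n-1)(19)]
2490 = n/2 × [66 + 19n - 19]
4980 = n × [47 + 19n]
19n² + (47)n - 4980 = 0
Discriminant: Δ = (47)² - 4(19)(-4980) = 2209 + 378480 = 380689
√Δ = 617
n = [-(47) + √Δ] / (2·19) = (-47 + 617) / 38 = 570 / 38 = 15
(The negative root is discarded since n must be a positive integer.)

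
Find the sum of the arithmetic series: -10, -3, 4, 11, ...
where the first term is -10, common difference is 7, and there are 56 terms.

Sₙ = n/2 × (first + last)
Last term = a + (n-1)d = -10 + (56-1)×7 = 375
S_56 = 56/2 × (-10 + 375)
S_56 = 56/2 × 365 = 10220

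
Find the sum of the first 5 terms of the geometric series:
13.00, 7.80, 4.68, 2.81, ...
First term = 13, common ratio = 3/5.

Sₙ = a(1 - rⁿ) / (1 - r)
S_5 = 13(1 - (3/5)^5) / (1 - (3/5))
S_5 = 13(1 - (243/3125)) / (2/5)
S_5 = 18733/625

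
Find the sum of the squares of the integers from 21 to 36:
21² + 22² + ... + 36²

Use ∑_{k=1}^{n} k² = n(n+1)(2n+1)/6, then subtract the first 20 terms.
∑_{k=1}^{36} k² = 36×37×73/6 = 16206
∑_{k=1}^{20} k² = 20×21×41/6 = 2870
∑_{k=21}^{36} k² = 16206 - 2870 = 13336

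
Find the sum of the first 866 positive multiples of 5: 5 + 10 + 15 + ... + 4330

Factor out 5: = 5(1 + 2 + ... + 866) = 5 × n(n+1)/2
= 5 × 866×867/2
= 5 × 375411
= 1877055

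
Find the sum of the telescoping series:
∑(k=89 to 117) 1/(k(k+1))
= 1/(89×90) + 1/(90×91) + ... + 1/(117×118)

Partial fractions: 1/(k(k+1)) = 1/k - 1/(k+1)
The series telescopes:
= (1/89 - 1/90) + (1/90 - 1/91) + ... + (1/117 - 1/118)
= 1/89 - 1/118
= 29/10502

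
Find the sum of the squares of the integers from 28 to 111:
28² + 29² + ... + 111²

Use ∑_{k=1}^{n} k² = n(n+1)(2n+1)/6, then subtract the first 27 terms.
∑_{k=1}^{111} k² = 111×112×223/6 = 462056
∑_{k=1}^{27} k² = 27×28×55/6 = 6930
∑_{k=28}^{111} k² = 462056 - 6930 = 455126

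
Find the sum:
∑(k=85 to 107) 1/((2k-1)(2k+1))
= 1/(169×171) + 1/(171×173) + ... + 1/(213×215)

Partial fractions: 1/((2k-1)(2k+1)) = (1/2)[1/(2k-1) - 1/(2k+1)]
The series telescopes:
= (1/2)[1/169 - 1/215]
= 23/36335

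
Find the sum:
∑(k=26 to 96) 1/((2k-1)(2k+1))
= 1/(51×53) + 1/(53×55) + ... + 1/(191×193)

Partial fractions: 1/((2k-1)(2k+1)) = (1/2)[1/(2k-1) - 1/(2k+1)]
The series telescopes:
= (1/2)[1/51 - 1/193]
= 71/9843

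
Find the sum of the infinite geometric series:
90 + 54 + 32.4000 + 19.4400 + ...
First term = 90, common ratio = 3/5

For |r| < 1, S = a / (1 - r)
S = 90 / (1 - (3/5))
S = 90 / (2/5)
S = 225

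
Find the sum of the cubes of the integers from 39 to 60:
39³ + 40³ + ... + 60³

Use ∑_{k=1}^{n} k³ = [n(n+1)/2]², then subtract the first 38 terms.
∑_{k=1}^{60} k³ = [60×61/2]² = 1830² = 3348900
∑_{k=1}^{38} k³ = [38×39/2]² = 741² = 549081
∑_{k=39}^{60} k³ = 3348900 - 549081 = 2799819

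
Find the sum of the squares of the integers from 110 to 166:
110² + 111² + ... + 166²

Use ∑_{k=1}^{n} k² = n(n+1)(2n+1)/6, then subtract the first 109 terms.
∑_{k=1}^{166} k² = 166×167×333/6 = 1538571
∑_{k=1}^{109} k² = 109×110×219/6 = 437635
∑_{k=110}^{166} k² = 1538571 - 437635 = 1100936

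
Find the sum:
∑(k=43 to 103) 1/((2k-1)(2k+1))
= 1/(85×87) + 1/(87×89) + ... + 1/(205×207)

Partial fractions: 1/((2k-1)(2k+1)) = (1/2)[1/(2k-1) - 1/(2k+1)]
The series telescopes:
= (1/2)[1/85 - 1/207]
= 61/17595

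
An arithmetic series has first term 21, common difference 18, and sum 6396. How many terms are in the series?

Using S = n/2 × [2a + (n-1)d]
6396 = n/2 × [2(21) + (n-1)(18)]
6396 = n/2 × [42 + 18n - 18]
12792 = n × [24 + 18n]
18n² + (24)n - 12792 = 0
Discriminant: Δ = (24)² - 4(18)(-12792) = 576 + 921024 = 921600
√Δ = 960
n = [-(24) + √Δ] / (2·18) = (-24 + 960) / 36 = 936 / 36 = 26
(The negative root is discarded since n must be a positive integer.)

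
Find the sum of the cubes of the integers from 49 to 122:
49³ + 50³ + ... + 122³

Use ∑_{k=1}^{n} k³ = [n(n+1)/2]², then subtract the first 48 terms.
∑_{k=1}^{122} k³ = [122×123/2]² = 7503² = 56295009
∑_{k=1}^{48} k³ = [48×49/2]² = 1176² = 1382976
∑_{k=49}^{122} k³ = 56295009 - 1382976 = 54912033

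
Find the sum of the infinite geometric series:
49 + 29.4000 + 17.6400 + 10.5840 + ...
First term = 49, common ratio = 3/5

For |r| < 1, S = a / (1 - r)
S = 49 / (1 - (3/5))
S = 49 / (2/5)
S = 245/2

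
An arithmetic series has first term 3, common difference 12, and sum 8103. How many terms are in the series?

Using S = n/2 × [2a + (n-1)d]
8103 = n/2 × [2(3) + (n-1)(12)]
8103 = n/2 × [6 + 12n - 12]
16206 = n × [-6 + 12n]
12n² + (-6)n - 16206 = 0
Discriminant: Δ = (-6)² - 4(12)(-16206) = 36 + 777888 = 777924
√Δ = 882
n = [-(-6) + √Δ] / (2·12) = (6 + 882) / 24 = 888 / 24 = 37
(The negative root is discarded since n must be a positive integer.)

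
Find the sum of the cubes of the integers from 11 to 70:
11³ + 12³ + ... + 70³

Use ∑_{k=1}^{n} k³ = [n(n+1)/2]², then subtract the first 10 terms.
∑_{k=1}^{70} k³ = [70×71/2]² = 2485² = 6175225
∑_{k=1}^{10} k³ = [10×11/2]² = 55² = 3025
∑_{k=11}^{70} k³ = 6175225 - 3025 = 6172200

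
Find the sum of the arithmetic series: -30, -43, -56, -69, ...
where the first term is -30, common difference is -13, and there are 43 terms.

Sₙ = n/2 × (first + last)
Last term = a + (n-1)d = -30 + (43-1)×(-13) = -576
S_43 = 43/2 × (-30 + (-576))
S_43 = 43/2 × (-606) = -13029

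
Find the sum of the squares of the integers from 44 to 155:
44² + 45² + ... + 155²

Use ∑_{k=1}^{n} k² = n(n+1)(2n+1)/6, then subtract the first 43 terms.
∑_{k=1}^{155} k² = 155×156×311/6 = 1253330
∑_{k=1}^{43} k² = 43×44×87/6 = 27434
∑_{k=44}^{155} k² = 1253330 - 27434 = 1225896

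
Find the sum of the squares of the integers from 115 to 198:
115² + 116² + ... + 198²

Use ∑_{k=1}^{n} k² = n(n+1)(2n+1)/6, then subtract the first 114 terms.
∑_{k=1}^{198} k² = 198×199×397/6 = 2607099
∑_{k=1}^{114} k² = 114×115×229/6 = 500365
∑_{k=115}^{198} k² = 2607099 - 500365 = 2106734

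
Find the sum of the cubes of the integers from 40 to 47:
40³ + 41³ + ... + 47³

Use ∑_{k=1}^{n} k³ = [n(n+1)/2]², then subtract the first 39 terms.
∑_{k=1}^{47} k³ = [47×48/2]² = 1128² = 1272384
∑_{k=1}^{39} k³ = [39×40/2]² = 780² = 608400
∑_{k=40}^{47} k³ = 1272384 - 608400 = 663984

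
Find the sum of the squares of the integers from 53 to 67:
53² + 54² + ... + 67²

Use ∑_{k=1}^{n} k² = n(n+1)(2n+1)/6, then subtract the first 52 terms.
∑_{k=1}^{67} k² = 67×68×135/6 = 102510
∑_{k=1}^{52} k² = 52×53×105/6 = 48230
∑_{k=53}^{67} k² = 102510 - 48230 = 54280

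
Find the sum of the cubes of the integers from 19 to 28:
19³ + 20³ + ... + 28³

Use ∑_{k=1}^{n} k³ = [n(n+1)/2]², then subtract the first 18 terms.
∑_{k=1}^{28} k³ = [28×29/2]² = 406² = 164836
∑_{k=1}^{18} k³ = [18×19/2]² = 171² = 29241
∑_{k=19}^{28} k³ = 164836 - 29241 = 135595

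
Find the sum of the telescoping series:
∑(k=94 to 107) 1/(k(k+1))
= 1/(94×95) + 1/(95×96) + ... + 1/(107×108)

Partial fractions: 1/(k(k+1)) = 1/k - 1/(k+1)
The series telescopes:
= (1/94 - 1/95) + (1/95 - 1/96) + ... + (1/107 - 1/108)
= 1/94 - 1/108
= 7/5076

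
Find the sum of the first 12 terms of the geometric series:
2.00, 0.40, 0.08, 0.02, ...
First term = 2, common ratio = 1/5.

Sₙ = a(1 - rⁿ) / (1 - r)
S_12 = 2(1 - (1/5)^12) / (1 - (1/5))
S_12 = 2(1 - (1/244140625)) / (4/5)
S_12 = 122070312/48828125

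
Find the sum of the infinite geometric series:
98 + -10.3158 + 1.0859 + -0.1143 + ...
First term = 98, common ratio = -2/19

For |r| < 1, S = a / (1 - r)
S = 98 / (1 - (-2/19))
S = 98 / (21/19)
S = 266/3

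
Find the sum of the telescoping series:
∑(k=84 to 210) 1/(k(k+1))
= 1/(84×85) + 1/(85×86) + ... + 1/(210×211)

Partial fractions: 1/(k(k+1)) = 1/k - 1/(k+1)
The series telescopes:
= (1/84 - 1/85) + (1/85 - 1/86) + ... + (1/210 - 1/211)
= 1/84 - 1/211
= 127/17724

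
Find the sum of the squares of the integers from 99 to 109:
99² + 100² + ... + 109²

Use ∑_{k=1}^{n} k² = n(n+1)(2n+1)/6, then subtract the first 98 terms.
∑_{k=1}^{109} k² = 109×110×219/6 = 437635
∑_{k=1}^{98} k² = 98×99×197/6 = 318549
∑_{k=99}^{109} k² = 437635 - 318549 = 119086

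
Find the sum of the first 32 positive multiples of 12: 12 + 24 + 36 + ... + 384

Factor out 12: = 12(1 + 2 + ... + 32) = 12 × n(n+1)/2
= 12 × 32×33/2
= 12 × 528
= 6336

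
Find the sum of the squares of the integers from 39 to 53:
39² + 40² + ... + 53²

Use ∑_{k=1}^{n} k² = n(n+1)(2n+1)/6, then subtract the first 38 terms.
∑_{k=1}^{53} k² = 53×54×107/6 = 51039
∑_{k=1}^{38} k² = 38×39×77/6 = 19019
∑_{k=39}^{53} k² = 51039 - 19019 = 32020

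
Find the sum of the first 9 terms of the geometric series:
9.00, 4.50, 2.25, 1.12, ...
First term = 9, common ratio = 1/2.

Sₙ = a(1 - rⁿ) / (1 - r)
S_9 = 9(1 - (1/2)^9) / (1 - (1/2))
S_9 = 9(1 - (1/512)) / (1/2)
S_9 = 4599/256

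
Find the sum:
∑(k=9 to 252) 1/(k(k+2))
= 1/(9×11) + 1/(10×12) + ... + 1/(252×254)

Partial fractions: 1/(k(k+2)) = (1/2)[1/k - 1/(k+2)]
Telescoping leaves the first two and last two terms:
= (1/2)[1/9 + 1/10 - 1/253 - 1/254]
= 293837/2891790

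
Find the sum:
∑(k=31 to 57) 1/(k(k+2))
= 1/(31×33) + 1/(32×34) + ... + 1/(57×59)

Partial fractions: 1/(k(k+2)) = (1/2)[1/k - 1/(k+2)]
Telescoping leaves the first two and last two terms:
= (1/2)[1/31 + 1/32 - 1/58 - 1/59]
= 49761/3394624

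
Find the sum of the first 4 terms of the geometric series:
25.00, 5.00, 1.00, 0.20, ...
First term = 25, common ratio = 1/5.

Sₙ = a(1 - rⁿ) / (1 - r)
S_4 = 25(1 - (1/5)^4) / (1 - (1/5))
S_4 = 25(1 - (1/625)) / (4/5)
S_4 = 156/5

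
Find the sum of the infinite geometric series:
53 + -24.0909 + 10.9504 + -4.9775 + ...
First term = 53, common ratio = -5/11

For |r| < 1, S = a / (1 - r)
S = 53 / (1 - (-5/11))
S = 53 / (16/11)
S = 583/16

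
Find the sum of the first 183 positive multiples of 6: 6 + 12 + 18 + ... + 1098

Factor out 6: = 6(1 + 2 + ... + 183) = 6 × n(n+1)/2
= 6 × 183×184/2
= 6 × 16836
= 101016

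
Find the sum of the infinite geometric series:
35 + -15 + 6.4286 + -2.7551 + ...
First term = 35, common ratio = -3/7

For |r| < 1, S = a / (1 - r)
S = 35 / (1 - (-3/7))
S = 35 / (10/7)
S = 49/2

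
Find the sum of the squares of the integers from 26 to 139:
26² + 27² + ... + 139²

Use ∑_{k=1}^{n} k² = n(n+1)(2n+1)/6, then subtract the first 25 terms.
∑_{k=1}^{139} k² = 139×140×279/6 = 904890
∑_{k=1}^{25} k² = 25×26×51/6 = 5525
∑_{k=26}^{139} k² = 904890 - 5525 = 899365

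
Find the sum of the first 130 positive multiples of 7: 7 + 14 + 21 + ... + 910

Factor out 7: = 7(1 + 2 + ... + 130) = 7 × n(n+1)/2
= 7 × 130×131/2
= 7 × 8515
= 59605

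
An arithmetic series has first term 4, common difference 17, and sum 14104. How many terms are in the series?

Using S = n/2 × [2a + (n-1)d]
14104 = n/2 × [2(4) + (n-1)(17)]
14104 = n/2 × [8 + 17n - 17]
28208 = n × [-9 + 17n]
17n² + (-9)n - 28208 = 0
Discriminant: Δ = (-9)² - 4(17)(-28208) = 81 + 1918144 = 1918225
√Δ = 1385
n = [-(-9) + √Δ] / (2·17) = (9 + 1385) / 34 = 1394 / 34 = 41
(The negative root is discarded since n must be a positive integer.)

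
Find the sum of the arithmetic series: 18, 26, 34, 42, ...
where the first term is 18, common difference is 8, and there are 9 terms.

Sₙ = n/2 × (first + last)
Last term = a + (n-1)d = 18 + (9-1)×8 = 82
S_9 = 9/2 × (18 + 82)
S_9 = 9/2 × 100 = 450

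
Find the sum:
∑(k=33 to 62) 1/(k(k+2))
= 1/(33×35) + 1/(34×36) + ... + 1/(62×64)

Partial fractions: 1/(k(k+2)) = (1/2)[1/k - 1/(k+2)]
Telescoping leaves the first two and last two terms:
= (1/2)[1/33 + 1/34 - 1/63 - 1/64]
= 21275/1507968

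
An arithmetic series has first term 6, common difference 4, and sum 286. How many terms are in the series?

Using S = n/2 × [2a + (n-1)d]
286 = n/2 × [2(6) + (n-1)(4)]
286 = n/2 × [12 + 4n - 4]
572 = n × [8 + 4n]
4n² + (8)n - 572 = 0
Discriminant: Δ = (8)² - 4(4)(-572) = 64 + 9152 = 9216
√Δ = 96
n = [-(8) + √Δ] / (2·4) = (-8 + 96) / 8 = 88 / 8 = 11
(The negative root is discarded since n must be a positive integer.)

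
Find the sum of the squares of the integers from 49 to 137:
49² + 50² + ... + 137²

Use ∑_{k=1}^{n} k² = n(n+1)(2n+1)/6, then subtract the first 48 terms.
∑_{k=1}^{137} k² = 137×138×275/6 = 866525
∑_{k=1}^{48} k² = 48×49×97/6 = 38024
∑_{k=49}^{137} k² = 866525 - 38024 = 828501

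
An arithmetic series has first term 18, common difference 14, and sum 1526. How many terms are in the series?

Using S = n/2 × [2a + (n-1)d]
1526 = n/2 × [2(18) + (n-1)(14)]
1526 = n/2 × [36 + 14n - 14]
3052 = n × [22 + 14n]
14n² + (22)n - 3052 = 0
Discriminant: Δ = (22)² - 4(14)(-3052) = 484 + 170912 = 171396
√Δ = 414
n = [-(22) + √Δ] / (2·14) = (-22 + 414) / 28 = 392 / 28 = 14
(The negative root is discarded since n must be a positive integer.)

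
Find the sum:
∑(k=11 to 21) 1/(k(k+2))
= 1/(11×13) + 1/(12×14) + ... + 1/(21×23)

Partial fractions: 1/(k(k+2)) = (1/2)[1/k - 1/(k+2)]
Telescoping leaves the first two and last two terms:
= (1/2)[1/11 + 1/12 - 1/22 - 1/23]
= 259/6072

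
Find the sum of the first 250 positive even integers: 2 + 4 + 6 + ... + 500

Sum of first n even numbers = n(n+1)
= 250×251
= 62750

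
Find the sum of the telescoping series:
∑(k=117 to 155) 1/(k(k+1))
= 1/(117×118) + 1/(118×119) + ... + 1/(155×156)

Partial fractions: 1/(k(k+1)) = 1/k - 1/(k+1)
The series telescopes:
= (1/117 - 1/118) + (1/118 - 1/119) + ... + (1/155 - 1/156)
= 1/117 - 1/156
= 1/468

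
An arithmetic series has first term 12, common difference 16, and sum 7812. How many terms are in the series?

Using S = n/2 × [2a + (n-1)d]
7812 = n/2 × [2(12) + (n-1)(16)]
7812 = n/2 × [24 + 16n - 16]
15624 = n × [8 + 16n]
16n² + (8)n - 15624 = 0
Discriminant: Δ = (8)² - 4(16)(-15624) = 64 + 999936 = 1000000
√Δ = 1000
n = [-(8) + √Δ] / (2·16) = (-8 + 1000) / 32 = 992 / 32 = 31
(The negative root is discarded since n must be a positive integer.)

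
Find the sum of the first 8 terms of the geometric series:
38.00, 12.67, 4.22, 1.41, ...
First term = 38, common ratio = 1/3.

Sₙ = a(1 - rⁿ) / (1 - r)
S_8 = 38(1 - (1/3)^8) / (1 - (1/3))
S_8 = 38(1 - (1/6561)) / (2/3)
S_8 = 124640/2187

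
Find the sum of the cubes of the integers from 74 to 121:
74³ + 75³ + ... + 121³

Use ∑_{k=1}^{n} k³ = [n(n+1)/2]², then subtract the first 73 terms.
∑_{k=1}^{121} k³ = [121×122/2]² = 7381² = 54479161
∑_{k=1}^{73} k³ = [73×74/2]² = 2701² = 7295401
∑_{k=74}^{121} k³ = 54479161 - 7295401 = 47183760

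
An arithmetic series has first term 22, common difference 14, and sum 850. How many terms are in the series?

Using S = n/2 × [2a + (n-1)d]
850 = n/2 × [2(22) + (n-1)(14)]
850 = n/2 × [44 + 14n - 14]
1700 = n × [30 + 14n]
14n² + (30)n - 1700 = 0
Discriminant: Δ = (30)² - 4(14)(-1700) = 900 + 95200 = 96100
√Δ = 310
n = [-(30) + √Δ] / (2·14) = (-30 + 310) / 28 = 280 / 28 = 10
(The negative root is discarded since n must be a positive integer.)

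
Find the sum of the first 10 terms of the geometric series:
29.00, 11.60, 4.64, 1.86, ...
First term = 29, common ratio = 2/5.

Sₙ = a(1 - rⁿ) / (1 - r)
S_10 = 29(1 - (2/5)^10) / (1 - (2/5))
S_10 = 29(1 - (1024/9765625)) / (3/5)
S_10 = 94391143/1953125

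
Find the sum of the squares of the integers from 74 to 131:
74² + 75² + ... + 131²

Use ∑_{k=1}^{n} k² = n(n+1)(2n+1)/6, then subtract the first 73 terms.
∑_{k=1}^{131} k² = 131×132×263/6 = 757966
∑_{k=1}^{73} k² = 73×74×147/6 = 132349
∑_{k=74}^{131} k² = 757966 - 132349 = 625617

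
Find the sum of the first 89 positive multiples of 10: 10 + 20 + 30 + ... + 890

Factor out 10: = 10(1 + 2 + ... + 89) = 10 × n(n+1)/2
= 10 × 89×90/2
= 10 × 4005
= 40050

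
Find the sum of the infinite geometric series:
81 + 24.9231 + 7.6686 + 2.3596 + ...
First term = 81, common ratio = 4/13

For |r| < 1, S = a / (1 - r)
S = 81 / (1 - (4/13))
S = 81 / (9/13)
S = 117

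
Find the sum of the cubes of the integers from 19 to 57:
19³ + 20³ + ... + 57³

Use ∑_{k=1}^{n} k³ = [n(n+1)/2]², then subtract the first 18 terms.
∑_{k=1}^{57} k³ = [57×58/2]² = 1653² = 2732409
∑_{k=1}^{18} k³ = [18×19/2]² = 171² = 29241
∑_{k=19}^{57} k³ = 2732409 - 29241 = 2703168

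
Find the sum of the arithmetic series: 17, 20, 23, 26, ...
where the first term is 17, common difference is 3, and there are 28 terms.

Sₙ = n/2 × (first + last)
Last term = a + (n-1)d = 17 + (28-1)×3 = 98
S_28 = 28/2 × (17 + 98)
S_28 = 28/2 × 115 = 1610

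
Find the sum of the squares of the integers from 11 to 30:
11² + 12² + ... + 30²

Use ∑_{k=1}^{n} k² = n(n+1)(2n+1)/6, then subtract the first 10 terms.
∑_{k=1}^{30} k² = 30×31×61/6 = 9455
∑_{k=1}^{10} k² = 10×11×21/6 = 385
∑_{k=11}^{30} k² = 9455 - 385 = 9070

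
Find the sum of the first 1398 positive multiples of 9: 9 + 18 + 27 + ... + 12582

Factor out 9: = 9(1 + 2 + ... + 1398) = 9 × n(n+1)/2
= 9 × 1398×1399/2
= 9 × 977901
= 8801109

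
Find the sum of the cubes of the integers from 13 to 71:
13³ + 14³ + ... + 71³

Use ∑_{k=1}^{n} k³ = [n(n+1)/2]², then subtract the first 12 terms.
∑_{k=1}^{71} k³ = [71×72/2]² = 2556² = 6533136
∑_{k=1}^{12} k³ = [12×13/2]² = 78² = 6084
∑_{k=13}^{71} k³ = 6533136 - 6084 = 6527052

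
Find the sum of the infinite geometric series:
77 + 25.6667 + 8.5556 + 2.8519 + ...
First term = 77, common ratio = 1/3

For |r| < 1, S = a / (1 - r)
S = 77 / (1 - (1/3))
S = 77 / (2/3)
S = 231/2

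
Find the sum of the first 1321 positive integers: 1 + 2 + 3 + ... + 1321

Formula: ∑k = n(n+1)/2
= 1321×1322/2
= 1746362/2
= 873181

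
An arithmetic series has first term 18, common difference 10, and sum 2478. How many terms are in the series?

Using S = n/2 × [2a + (n-1)d]
2478 = n/2 × [2(18) + (n-1)(10)]
2478 = n/2 × [36 + 10n - 10]
4956 = n × [26 + 10n]
10n² + (26)n - 4956 = 0
Discriminant: Δ = (26)² - 4(10)(-4956) = 676 + 198240 = 198916
√Δ = 446
n = [-(26) + √Δ] / (2·10) = (-26 + 446) / 20 = 420 / 20 = 21
(The negative root is discarded since n must be a positive integer.)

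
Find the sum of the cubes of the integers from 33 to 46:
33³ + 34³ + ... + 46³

Use ∑_{k=1}^{n} k³ = [n(n+1)/2]², then subtract the first 32 terms.
∑_{k=1}^{46} k³ = [46×47/2]² = 1081² = 1168561
∑_{k=1}^{32} k³ = [32×33/2]² = 528² = 278784
∑_{k=33}^{46} k³ = 1168561 - 278784 = 889777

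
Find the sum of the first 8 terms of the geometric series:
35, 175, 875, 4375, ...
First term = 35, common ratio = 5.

Sₙ = a(1 - rⁿ) / (1 - r)
S_8 = 35(1 - 5^8) / (1 - 5)
S_8 = 35(1 - 390625) / (-4)
S_8 = 3417960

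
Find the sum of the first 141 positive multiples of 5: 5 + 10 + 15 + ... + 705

Factor out 5: = 5(1 + 2 + ... + 141) = 5 × n(n+1)/2
= 5 × 141×142/2
= 5 × 10011
= 50055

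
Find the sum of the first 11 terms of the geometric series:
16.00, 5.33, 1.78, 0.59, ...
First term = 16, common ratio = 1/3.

Sₙ = a(1 - rⁿ) / (1 - r)
S_11 = 16(1 - (1/3)^11) / (1 - (1/3))
S_11 = 16(1 - (1/177147)) / (2/3)
S_11 = 1417168/59049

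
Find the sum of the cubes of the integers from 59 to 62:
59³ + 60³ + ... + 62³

Use ∑_{k=1}^{n} k³ = [n(n+1)/2]², then subtract the first 58 terms.
∑_{k=1}^{62} k³ = [62×63/2]² = 1953² = 3814209
∑_{k=1}^{58} k³ = [58×59/2]² = 1711² = 2927521
∑_{k=59}^{62} k³ = 3814209 - 2927521 = 886688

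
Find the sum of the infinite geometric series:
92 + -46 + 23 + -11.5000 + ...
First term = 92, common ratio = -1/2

For |r| < 1, S = a / (1 - r)
S = 92 / (1 - (-1/2))
S = 92 / (3/2)
S = 184/3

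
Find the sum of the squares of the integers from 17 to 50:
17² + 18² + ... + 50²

Use ∑_{k=1}^{n} k² = n(n+1)(2n+1)/6, then subtract the first 16 terms.
∑_{k=1}^{50} k² = 50×51×101/6 = 42925
∑_{k=1}^{16} k² = 16×17×33/6 = 1496
∑_{k=17}^{50} k² = 42925 - 1496 = 41429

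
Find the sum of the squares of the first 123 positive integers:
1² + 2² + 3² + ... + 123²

Formula: ∑k² = n(n+1)(2n+1)/6
= 123×124×247/6
= 3767244/6
= 627874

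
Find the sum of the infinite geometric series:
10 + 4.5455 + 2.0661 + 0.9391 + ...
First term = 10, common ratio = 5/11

For |r| < 1, S = a / (1 - r)
S = 10 / (1 - (5/11))
S = 10 / (6/11)
S = 55/3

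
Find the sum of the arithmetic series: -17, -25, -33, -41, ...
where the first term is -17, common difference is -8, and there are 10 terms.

Sₙ = n/2 × (first + last)
Last term = a + (n-1)d = -17 + (10-1)×(-8) = -89
S_10 = 10/2 × (-17 + (-89))
S_10 = 10/2 × (-106) = -530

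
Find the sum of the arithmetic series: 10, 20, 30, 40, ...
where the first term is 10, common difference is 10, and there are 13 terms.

Sₙ = n/2 × (first + last)
Last term = a + (n-1)d = 10 + (13-1)×10 = 130
S_13 = 13/2 × (10 + 130)
S_13 = 13/2 × 140 = 910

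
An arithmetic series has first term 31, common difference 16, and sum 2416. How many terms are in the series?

Using S = n/2 × [2a + (n-1)d]
2416 = n/2 × [2(31) + (n-1)(16)]
2416 = n/2 × [62 + 16n - 16]
4832 = n × [46 + 16n]
16n² + (46)n - 4832 = 0
Discriminant: Δ = (46)² - 4(16)(-4832) = 2116 + 309248 = 311364
√Δ = 558
n = [-(46) + √Δ] / (2·16) = (-46 + 558) / 32 = 512 / 32 = 16
(The negative root is discarded since n must be a positive integer.)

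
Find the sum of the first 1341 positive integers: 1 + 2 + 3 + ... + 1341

Formula: ∑k = n(n+1)/2
= 1341×1342/2
= 1799622/2
= 899811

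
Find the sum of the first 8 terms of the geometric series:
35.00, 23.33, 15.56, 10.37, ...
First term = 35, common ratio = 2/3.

Sₙ = a(1 - rⁿ) / (1 - r)
S_8 = 35(1 - (2/3)^8) / (1 - (2/3))
S_8 = 35(1 - (256/6561)) / (1/3)
S_8 = 220675/2187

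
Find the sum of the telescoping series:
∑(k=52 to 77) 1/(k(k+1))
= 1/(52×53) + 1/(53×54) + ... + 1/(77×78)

Partial fractions: 1/(k(k+1)) = 1/k - 1/(k+1)
The series telescopes:
= (1/52 - 1/53) + (1/53 - 1/54) + ... + (1/77 - 1/78)
= 1/52 - 1/78
= 1/156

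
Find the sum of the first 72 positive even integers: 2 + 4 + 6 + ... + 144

Sum of first n even numbers = n(n+1)
= 72×73
= 5256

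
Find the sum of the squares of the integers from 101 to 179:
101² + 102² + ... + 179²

Use ∑_{k=1}^{n} k² = n(n+1)(2n+1)/6, then subtract the first 100 terms.
∑_{k=1}^{179} k² = 179×180×359/6 = 1927830
∑_{k=1}^{100} k² = 100×101×201/6 = 338350
∑_{k=101}^{179} k² = 1927830 - 338350 = 1589480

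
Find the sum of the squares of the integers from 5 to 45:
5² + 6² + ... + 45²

Use ∑_{k=1}^{n} k² = n(n+1)(2n+1)/6, then subtract the first 4 terms.
∑_{k=1}^{45} k² = 45×46×91/6 = 31395
∑_{k=1}^{4} k² = 4×5×9/6 = 30
∑_{k=5}^{45} k² = 31395 - 30 = 31365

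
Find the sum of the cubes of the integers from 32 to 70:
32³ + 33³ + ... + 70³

Use ∑_{k=1}^{n} k³ = [n(n+1)/2]², then subtract the first 31 terms.
∑_{k=1}^{70} k³ = [70×71/2]² = 2485² = 6175225
∑_{k=1}^{31} k³ = [31×32/2]² = 496² = 246016
∑_{k=32}^{70} k³ = 6175225 - 246016 = 5929209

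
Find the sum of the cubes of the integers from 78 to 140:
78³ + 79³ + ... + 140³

Use ∑_{k=1}^{n} k³ = [n(n+1)/2]², then subtract the first 77 terms.
∑_{k=1}^{140} k³ = [140×141/2]² = 9870² = 97416900
∑_{k=1}^{77} k³ = [77×78/2]² = 3003² = 9018009
∑_{k=78}^{140} k³ = 97416900 - 9018009 = 88398891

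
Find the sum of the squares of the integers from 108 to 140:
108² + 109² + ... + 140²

Use ∑_{k=1}^{n} k² = n(n+1)(2n+1)/6, then subtract the first 107 terms.
∑_{k=1}^{140} k² = 140×141×281/6 = 924490
∑_{k=1}^{107} k² = 107×108×215/6 = 414090
∑_{k=108}^{140} k² = 924490 - 414090 = 510400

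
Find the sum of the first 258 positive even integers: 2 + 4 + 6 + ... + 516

Sum of first n even numbers = n(n+1)
= 258×259
= 66822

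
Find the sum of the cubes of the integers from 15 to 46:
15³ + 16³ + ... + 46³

Use ∑_{k=1}^{n} k³ = [n(n+1)/2]², then subtract the first 14 terms.
∑_{k=1}^{46} k³ = [46×47/2]² = 1081² = 1168561
∑_{k=1}^{14} k³ = [14×15/2]² = 105² = 11025
∑_{k=15}^{46} k³ = 1168561 - 11025 = 1157536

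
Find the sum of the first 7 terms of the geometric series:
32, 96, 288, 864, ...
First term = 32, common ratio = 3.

Sₙ = a(1 - rⁿ) / (1 - r)
S_7 = 32(1 - 3^7) / (1 - 3)
S_7 = 32(1 - 2187) / (-2)
S_7 = 34976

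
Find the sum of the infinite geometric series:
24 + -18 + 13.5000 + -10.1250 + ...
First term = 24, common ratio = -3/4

For |r| < 1, S = a / (1 - r)
S = 24 / (1 - (-3/4))
S = 24 / (7/4)
S = 96/7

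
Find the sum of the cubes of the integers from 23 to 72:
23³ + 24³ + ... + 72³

Use ∑_{k=1}^{n} k³ = [n(n+1)/2]², then subtract the first 22 terms.
∑_{k=1}^{72} k³ = [72×73/2]² = 2628² = 6906384
∑_{k=1}^{22} k³ = [22×23/2]² = 253² = 64009
∑_{k=23}^{72} k³ = 6906384 - 64009 = 6842375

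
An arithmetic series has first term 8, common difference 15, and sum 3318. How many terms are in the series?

Using S = n/2 × [2a + (n-1)d]
3318 = n/2 × [2(8) + (n-1)(15)]
3318 = n/2 × [16 + 15n - 15]
6636 = n × [1 + 15n]
15n² + (1)n - 6636 = 0
Discriminant: Δ = (1)² - 4(15)(-6636) = 1 + 398160 = 398161
√Δ = 631
n = [-(1) + √Δ] / (2·15) = (-1 + 631) / 30 = 630 / 30 = 21
(The negative root is discarded since n must be a positive integer.)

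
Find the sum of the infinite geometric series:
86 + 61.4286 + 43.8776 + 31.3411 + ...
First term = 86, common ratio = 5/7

For |r| < 1, S = a / (1 - r)
S = 86 / (1 - (5/7))
S = 86 / (2/7)
S = 301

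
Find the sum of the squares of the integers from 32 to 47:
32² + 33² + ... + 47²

Use ∑_{k=1}^{n} k² = n(n+1)(2n+1)/6, then subtract the first 31 terms.
∑_{k=1}^{47} k² = 47×48×95/6 = 35720
∑_{k=1}^{31} k² = 31×32×63/6 = 10416
∑_{k=32}^{47} k² = 35720 - 10416 = 25304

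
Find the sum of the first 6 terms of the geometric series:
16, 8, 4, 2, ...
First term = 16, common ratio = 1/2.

Sₙ = a(1 - rⁿ) / (1 - r)
S_6 = 16(1 - (1/2)^6) / (1 - (1/2))
S_6 = 16(1 - (1/64)) / (1/2)
S_6 = 63/2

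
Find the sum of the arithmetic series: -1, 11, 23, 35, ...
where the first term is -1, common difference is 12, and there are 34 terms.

Sₙ = n/2 × (first + last)
Last term = a + (n-1)d = -1 + (34-1)×12 = 395
S_34 = 34/2 × (-1 + 395)
S_34 = 34/2 × 394 = 6698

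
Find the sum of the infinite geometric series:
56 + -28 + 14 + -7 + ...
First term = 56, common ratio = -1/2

For |r| < 1, S = a / (1 - r)
S = 56 / (1 - (-1/2))
S = 56 / (3/2)
S = 112/3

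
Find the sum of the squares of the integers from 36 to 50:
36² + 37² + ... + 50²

Use ∑_{k=1}^{n} k² = n(n+1)(2n+1)/6, then subtract the first 35 terms.
∑_{k=1}^{50} k² = 50×51×101/6 = 42925
∑_{k=1}^{35} k² = 35×36×71/6 = 14910
∑_{k=36}^{50} k² = 42925 - 14910 = 28015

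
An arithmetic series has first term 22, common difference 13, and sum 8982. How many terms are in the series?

Using S = n/2 × [2a + (n-1)d]
8982 = n/2 × [2(22) + (n-1)(13)]
8982 = n/2 × [44 + 13n - 13]
17964 = n × [31 + 13n]
13n² + (31)n - 17964 = 0
Discriminant: Δ = (31)² - 4(13)(-17964) = 961 + 934128 = 935089
√Δ = 967
n = [-(31) + √Δ] / (2·13) = (-31 + 967) / 26 = 936 / 26 = 36
(The negative root is discarded since n must be a positive integer.)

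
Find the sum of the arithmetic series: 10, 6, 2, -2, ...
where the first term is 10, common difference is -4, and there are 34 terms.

Sₙ = n/2 × (first + last)
Last term = a + (n-1)d = 10 + (34-1)×(-4) = -122
S_34 = 34/2 × (10 + (-122))
S_34 = 34/2 × (-112) = -1904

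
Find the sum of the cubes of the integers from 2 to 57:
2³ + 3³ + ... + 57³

Use ∑_{k=1}^{n} k³ = [n(n+1)/2]², then subtract the first 1 terms.
∑_{k=1}^{57} k³ = [57×58/2]² = 1653² = 2732409
∑_{k=1}^{1} k³ = [1×2/2]² = 1² = 1
∑_{k=2}^{57} k³ = 2732409 - 1 = 2732408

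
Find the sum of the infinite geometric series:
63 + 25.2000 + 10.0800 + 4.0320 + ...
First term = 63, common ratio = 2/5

For |r| < 1, S = a / (1 - r)
S = 63 / (1 - (2/5))
S = 63 / (3/5)
S = 105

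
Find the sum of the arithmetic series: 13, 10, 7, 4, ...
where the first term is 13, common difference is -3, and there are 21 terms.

Sₙ = n/2 × (first + last)
Last term = a + (n-1)d = 13 + (21-1)×(-3) = -47
S_21 = 21/2 × (13 + (-47))
S_21 = 21/2 × (-34) = -357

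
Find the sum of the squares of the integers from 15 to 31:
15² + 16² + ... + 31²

Use ∑_{k=1}^{n} k² = n(n+1)(2n+1)/6, then subtract the first 14 terms.
∑_{k=1}^{31} k² = 31×32×63/6 = 10416
∑_{k=1}^{14} k² = 14×15×29/6 = 1015
∑_{k=15}^{31} k² = 10416 - 1015 = 9401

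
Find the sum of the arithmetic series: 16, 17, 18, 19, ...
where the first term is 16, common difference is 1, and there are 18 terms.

Sₙ = n/2 × (first + last)
Last term = a + (n-1)d = 16 + (18-1)×1 = 33
S_18 = 18/2 × (16 + 33)
S_18 = 18/2 × 49 = 441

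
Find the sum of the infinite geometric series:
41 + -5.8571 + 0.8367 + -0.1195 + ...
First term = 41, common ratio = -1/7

For |r| < 1, S = a / (1 - r)
S = 41 / (1 - (-1/7))
S = 41 / (8/7)
S = 287/8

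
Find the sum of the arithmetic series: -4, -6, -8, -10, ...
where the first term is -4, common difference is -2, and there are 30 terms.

Sₙ = n/2 × (first + last)
Last term = a + (n-1)d = -4 + (30-1)×(-2) = -62
S_30 = 30/2 × (-4 + (-62))
S_30 = 30/2 × (-66) = -990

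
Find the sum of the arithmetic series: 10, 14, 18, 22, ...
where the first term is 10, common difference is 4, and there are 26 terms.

Sₙ = n/2 × (first + last)
Last term = a + (n-1)d = 10 + (26-1)×4 = 110
S_26 = 26/2 × (10 + 110)
S_26 = 26/2 × 120 = 1560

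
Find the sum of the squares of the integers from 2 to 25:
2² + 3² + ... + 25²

Use ∑_{k=1}^{n} k² = n(n+1)(2n+1)/6, then subtract the first 1 terms.
∑_{k=1}^{25} k² = 25×26×51/6 = 5525
∑_{k=1}^{1} k² = 1×2×3/6 = 1
∑_{k=2}^{25} k² = 5525 - 1 = 5524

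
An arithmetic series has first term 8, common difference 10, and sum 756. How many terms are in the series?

Using S = n/2 × [2a + (n-1)d]
756 = n/2 × [2(8) + (n-1)(10)]
756 = n/2 × [16 + 10n - 10]
1512 = n × [6 + 10n]
10n² + (6)n - 1512 = 0
Discriminant: Δ = (6)² - 4(10)(-1512) = 36 + 60480 = 60516
√Δ = 246
n = [-(6) + √Δ] / (2·10) = (-6 + 246) / 20 = 240 / 20 = 12
(The negative root is discarded since n must be a positive integer.)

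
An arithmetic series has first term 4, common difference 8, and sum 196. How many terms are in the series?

Using S = n/2 × [2a + (n-1)d]
196 = n/2 × [2(4) + (n-1)(8)]
196 = n/2 × [8 + 8n - 8]
392 = n × [0 + 8n]
8n² + (0)n - 392 = 0
Discriminant: Δ = (0)² - 4(8)(-392) = 0 + 12544 = 12544
√Δ = 112
n = [-(0) + √Δ] / (2·8) = (0 + 112) / 16 = 112 / 16 = 7
(The negative root is discarded since n must be a positive integer.)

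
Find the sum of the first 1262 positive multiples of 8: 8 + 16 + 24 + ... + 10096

Factor out 8: = 8(1 + 2 + ... + 1262) = 8 × n(n+1)/2
= 8 × 1262×1263/2
= 8 × 796953
= 6375624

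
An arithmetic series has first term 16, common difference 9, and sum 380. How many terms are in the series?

Using S = n/2 × [2a + (n-1)d]
380 = n/2 × [2(16) + (n-1)(9)]
380 = n/2 × [32 + 9n - 9]
760 = n × [23 + 9n]
9n² + (23)n - 760 = 0
Discriminant: Δ = (23)² - 4(9)(-760) = 529 + 27360 = 27889
√Δ = 167
n = [-(23) + √Δ] / (2·9) = (-23 + 167) / 18 = 144 / 18 = 8
(The negative root is discarded since n must be a positive integer.)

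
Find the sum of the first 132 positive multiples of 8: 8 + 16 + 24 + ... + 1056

Factor out 8: = 8(1 + 2 + ... + 132) = 8 × n(n+1)/2
= 8 × 132×133/2
= 8 × 8778
= 70224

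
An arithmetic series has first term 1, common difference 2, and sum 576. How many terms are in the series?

Using S = n/2 × [2a + (n-1)d]
576 = n/2 × [2(1) + (n-1)(2)]
576 = n/2 × [2 + 2n - 2]
1152 = n × [0 + 2n]
2n² + (0)n - 1152 = 0
Discriminant: Δ = (0)² - 4(2)(-1152) = 0 + 9216 = 9216
√Δ = 96
n = [-(0) + √Δ] / (2·2) = (0 + 96) / 4 = 96 / 4 = 24
(The negative root is discarded since n must be a positive integer.)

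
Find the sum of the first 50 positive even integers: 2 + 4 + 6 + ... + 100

Sum of first n even numbers = n(n+1)
= 50×51
= 2550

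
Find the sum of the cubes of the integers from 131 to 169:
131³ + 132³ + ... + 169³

Use ∑_{k=1}^{n} k³ = [n(n+1)/2]², then subtract the first 130 terms.
∑_{k=1}^{169} k³ = [169×170/2]² = 14365² = 206353225
∑_{k=1}^{130} k³ = [130×131/2]² = 8515² = 72505225
∑_{k=131}^{169} k³ = 206353225 - 72505225 = 133848000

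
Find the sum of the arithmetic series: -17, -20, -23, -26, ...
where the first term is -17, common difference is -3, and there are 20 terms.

Sₙ = n/2 × (first + last)
Last term = a + (n-1)d = -17 + (20-1)×(-3) = -74
S_20 = 20/2 × (-17 + (-74))
S_20 = 20/2 × (-91) = -910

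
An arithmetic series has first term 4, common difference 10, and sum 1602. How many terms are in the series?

Using S = n/2 × [2a + (n-1)d]
1602 = n/2 × [2(4) + (n-1)(10)]
1602 = n/2 × [8 + 10n - 10]
3204 = n × [-2 + 10n]
10n² + (-2)n - 3204 = 0
Discriminant: Δ = (-2)² - 4(10)(-3204) = 4 + 128160 = 128164
√Δ = 358
n = [-(-2) + √Δ] / (2·10) = (2 + 358) / 20 = 360 / 20 = 18
(The negative root is discarded since n must be a positive integer.)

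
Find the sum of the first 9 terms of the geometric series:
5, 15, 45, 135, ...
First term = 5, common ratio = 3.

Sₙ = a(1 - rⁿ) / (1 - r)
S_9 = 5(1 - 3^9) / (1 - 3)
S_9 = 5(1 - 19683) / (-2)
S_9 = 49205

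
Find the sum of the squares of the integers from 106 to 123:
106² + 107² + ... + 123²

Use ∑_{k=1}^{n} k² = n(n+1)(2n+1)/6, then subtract the first 105 terms.
∑_{k=1}^{123} k² = 123×124×247/6 = 627874
∑_{k=1}^{105} k² = 105×106×211/6 = 391405
∑_{k=106}^{123} k² = 627874 - 391405 = 236469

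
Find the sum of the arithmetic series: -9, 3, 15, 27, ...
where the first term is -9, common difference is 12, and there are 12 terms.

Sₙ = n/2 × (first + last)
Last term = a + (n-1)d = -9 + (12-1)×12 = 123
S_12 = 12/2 × (-9 + 123)
S_12 = 12/2 × 114 = 684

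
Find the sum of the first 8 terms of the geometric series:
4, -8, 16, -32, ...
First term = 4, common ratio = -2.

Sₙ = a(1 - rⁿ) / (1 - r)
S_8 = 4(1 - (-2)^8) / (1 - (-2))
S_8 = 4(1 - 256) / (3)
S_8 = -340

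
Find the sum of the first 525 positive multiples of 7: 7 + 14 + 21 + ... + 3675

Factor out 7: = 7(1 + 2 + ... + 525) = 7 × n(n+1)/2
= 7 × 525×526/2
= 7 × 138075
= 966525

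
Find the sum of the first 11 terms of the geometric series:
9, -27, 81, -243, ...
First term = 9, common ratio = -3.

Sₙ = a(1 - rⁿ) / (1 - r)
S_11 = 9(1 - (-3)^11) / (1 - (-3))
S_11 = 9(1 - (-177147)) / (4)
S_11 = 398583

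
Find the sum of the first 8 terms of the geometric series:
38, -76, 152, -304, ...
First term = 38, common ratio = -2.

Sₙ = a(1 - rⁿ) / (1 - r)
S_8 = 38(1 - (-2)^8) / (1 - (-2))
S_8 = 38(1 - 256) / (3)
S_8 = -3230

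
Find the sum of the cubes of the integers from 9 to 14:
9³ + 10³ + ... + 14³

Use ∑_{k=1}^{n} k³ = [n(n+1)/2]², then subtract the first 8 terms.
∑_{k=1}^{14} k³ = [14×15/2]² = 105² = 11025
∑_{k=1}^{8} k³ = [8×9/2]² = 36² = 1296
∑_{k=9}^{14} k³ = 11025 - 1296 = 9729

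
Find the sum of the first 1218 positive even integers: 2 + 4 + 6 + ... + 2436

Sum of first n even numbers = n(n+1)
= 1218×1219
= 1484742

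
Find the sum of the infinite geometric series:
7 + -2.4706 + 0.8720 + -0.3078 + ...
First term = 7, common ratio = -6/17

For |r| < 1, S = a / (1 - r)
S = 7 / (1 - (-6/17))
S = 7 / (23/17)
S = 119/23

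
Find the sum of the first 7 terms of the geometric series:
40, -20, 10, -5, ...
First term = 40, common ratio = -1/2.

Sₙ = a(1 - rⁿ) / (1 - r)
S_7 = 40(1 - (-1/2)^7) / (1 - (-1/2))
S_7 = 40(1 - (-1/128)) / (3/2)
S_7 = 215/8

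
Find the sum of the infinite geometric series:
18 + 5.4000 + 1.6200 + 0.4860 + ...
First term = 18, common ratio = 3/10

For |r| < 1, S = a / (1 - r)
S = 18 / (1 - (3/10))
S = 18 / (7/10)
S = 180/7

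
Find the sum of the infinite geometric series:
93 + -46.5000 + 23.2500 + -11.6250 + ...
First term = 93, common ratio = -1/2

For |r| < 1, S = a / (1 - r)
S = 93 / (1 - (-1/2))
S = 93 / (3/2)
S = 62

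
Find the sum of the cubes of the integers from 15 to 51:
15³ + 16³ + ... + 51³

Use ∑_{k=1}^{n} k³ = [n(n+1)/2]², then subtract the first 14 terms.
∑_{k=1}^{51} k³ = [51×52/2]² = 1326² = 1758276
∑_{k=1}^{14} k³ = [14×15/2]² = 105² = 11025
∑_{k=15}^{51} k³ = 1758276 - 11025 = 1747251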